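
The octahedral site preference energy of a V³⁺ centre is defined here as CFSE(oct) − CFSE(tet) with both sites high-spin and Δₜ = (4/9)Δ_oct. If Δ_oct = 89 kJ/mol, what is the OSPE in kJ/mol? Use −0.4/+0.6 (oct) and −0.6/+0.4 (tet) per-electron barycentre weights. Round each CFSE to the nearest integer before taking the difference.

-24

Group 5 minus oxidation state +3 gives a d² configuration for V³⁺.
Octahedral high-spin t2g^2 e_g^0: CFSE = -0.8 × 89 = -71 kJ/mol.
Tetrahedral: e^2 t2^0, CFSE = 2(−0.6) + 0(+0.4) = -1.2Δₜ = -1.2 × (4/9) × 89 = -47 kJ/mol.
OSPE = CFSE(oct) − CFSE(tet) = -71 − (-47) = -24 kJ/mol.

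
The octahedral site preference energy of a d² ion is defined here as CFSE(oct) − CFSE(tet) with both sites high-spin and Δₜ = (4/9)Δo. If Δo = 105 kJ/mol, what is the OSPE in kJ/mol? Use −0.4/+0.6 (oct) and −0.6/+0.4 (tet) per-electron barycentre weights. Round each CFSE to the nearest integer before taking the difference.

-28

Octahedral (high-spin): t2g^2 e_g^0, CFSE = 2(−0.4) + 0(+0.6) = -0.8Δo = -0.8 × 105 = -84 kJ/mol.
Tetrahedral: e^2 t2^0, CFSE = 2(−0.6) + 0(+0.4) = -1.2Δₜ = -1.2 × (4/9) × 105 = -56 kJ/mol.
OSPE = CFSE(oct) − CFSE(tet) = -84 − (-56) = -28 kJ/mol.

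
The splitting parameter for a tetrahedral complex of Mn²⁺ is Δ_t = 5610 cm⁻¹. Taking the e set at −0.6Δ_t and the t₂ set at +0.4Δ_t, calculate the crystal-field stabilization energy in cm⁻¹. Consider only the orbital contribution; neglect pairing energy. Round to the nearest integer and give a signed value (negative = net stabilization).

0

Mn sits in group 7; removing 2 electrons leaves Mn²⁺ with 7 − 2 = 5 d electrons.
With tetrahedral geometry the complex is necessarily high-spin.
Electron filling gives e² t₂³.
CFSE(orbital) = 2×(-0.6Δ_t) + 3×(0.4Δ_t) = 0.0Δ_t; with Δ_t = 5610 cm⁻¹ that is 0 cm⁻¹.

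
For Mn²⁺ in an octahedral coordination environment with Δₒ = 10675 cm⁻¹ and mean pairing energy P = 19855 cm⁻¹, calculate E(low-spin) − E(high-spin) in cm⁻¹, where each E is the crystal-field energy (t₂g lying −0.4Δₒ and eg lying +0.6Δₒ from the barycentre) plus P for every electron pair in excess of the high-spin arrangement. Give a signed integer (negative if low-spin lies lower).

18360

Mn²⁺: group 7, so d-count = 7 − 2 = 5.
In the high-spin limit (t₂g³ eg²) the orbital term is 0.0Δₒ = 0 cm⁻¹, with no excess pairing.
Low-spin: t₂g⁵ eg⁰, orbital CFSE = -2.0Δₒ = -21350 cm⁻¹; plus 2 excess pairs × P = +39710 cm⁻¹; total 18360 cm⁻¹.
The difference is 18360 − (0) = 18360 cm⁻¹, so high-spin lies lower.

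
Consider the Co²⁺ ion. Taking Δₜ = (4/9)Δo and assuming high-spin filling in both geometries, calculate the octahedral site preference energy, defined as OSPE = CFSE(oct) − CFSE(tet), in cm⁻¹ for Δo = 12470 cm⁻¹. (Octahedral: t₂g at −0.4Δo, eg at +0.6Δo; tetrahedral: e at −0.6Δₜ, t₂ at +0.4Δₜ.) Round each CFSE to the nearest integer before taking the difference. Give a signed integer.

Co²⁺: group 9, so d-count = 9 − 2 = 7.
Octahedral high-spin t₂g⁵ eg²: CFSE = -0.8 × 12470 = -9976 cm⁻¹.
Tetrahedral: e⁴ t₂³, CFSE = 4(−0.6) + 3(+0.4) = -1.2Δₜ = -1.2 × (4/9) × 12470 = -6651 cm⁻¹.
OSPE = CFSE(oct) − CFSE(tet) = -9976 − (-6651) = -3325 cm⁻¹.

-3325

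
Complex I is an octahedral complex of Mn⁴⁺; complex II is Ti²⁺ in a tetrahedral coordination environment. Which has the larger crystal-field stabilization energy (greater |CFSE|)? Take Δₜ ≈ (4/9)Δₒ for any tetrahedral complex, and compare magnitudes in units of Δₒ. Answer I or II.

I

I: Mn⁴⁺: group 7, so d-count = 7 − 4 = 3; t₂g³ eg⁰, CFSE = -1.2Δₒ.
II: Ti²⁺: group 4, so d-count = 4 − 2 = 2; Tetrahedral splitting is small, so the complex is high-spin; e^2 t2^0, CFSE = -1.2Δₜ ≈ -0.53Δₒ.
So I has the larger |CFSE|.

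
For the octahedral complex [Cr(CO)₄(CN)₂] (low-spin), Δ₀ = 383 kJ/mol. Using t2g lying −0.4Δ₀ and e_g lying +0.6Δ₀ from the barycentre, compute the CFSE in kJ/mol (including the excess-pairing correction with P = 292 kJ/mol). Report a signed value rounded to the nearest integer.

Ligand charges: 4×(+0) from CO and 2×(-1) from CN⁻ sum to -2; with overall charge +0, Cr is +2.
Cr sits in group 6; removing 2 electrons leaves Cr²⁺ with 6 − 2 = 4 d electrons.
The d⁴ electrons fill as t2g^4 e_g^0.
CFSE(orbital) = 4×(-0.4Δ₀) + 0×(0.6Δ₀) = -1.6Δ₀; with Δ₀ = 383 kJ/mol that is -613 kJ/mol.
Relative to high-spin t2g^3 e_g^1 (0 paired), the low-spin configuration has 1 additional pair, contributing +1 × 292 = +292 kJ/mol.
Combining: -613 + 292 = -321 kJ/mol.

-321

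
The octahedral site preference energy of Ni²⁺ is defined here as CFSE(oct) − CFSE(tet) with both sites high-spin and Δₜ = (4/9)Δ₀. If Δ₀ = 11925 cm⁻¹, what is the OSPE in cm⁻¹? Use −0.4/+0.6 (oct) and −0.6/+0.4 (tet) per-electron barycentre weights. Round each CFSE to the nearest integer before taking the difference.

-10070

Ni is in group 10, so Ni²⁺ is d⁸ (10 − 2 = 8).
In an octahedral site d⁸ (HS) is t₂g⁶ eg², giving CFSE(oct) = -1.2Δ₀ = -14310 cm⁻¹.
Tetrahedral: e⁴ t₂⁴, CFSE = 4(−0.6) + 4(+0.4) = -0.8Δₜ = -0.8 × (4/9) × 11925 = -4240 cm⁻¹.
Subtracting, OSPE = -14310 − (-4240) = -10070 cm⁻¹.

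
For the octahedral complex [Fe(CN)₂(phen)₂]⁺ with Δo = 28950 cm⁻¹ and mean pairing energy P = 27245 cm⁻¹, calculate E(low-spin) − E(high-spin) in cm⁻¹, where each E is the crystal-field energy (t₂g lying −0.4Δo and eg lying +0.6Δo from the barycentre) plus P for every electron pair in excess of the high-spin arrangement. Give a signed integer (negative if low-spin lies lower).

-3410

Ligand charges: 2×(-1) from CN⁻ and 2×(+0) from phen sum to -2; with overall charge +1, Fe is +3.
Fe³⁺: group 8, so d-count = 8 − 3 = 5.
High-spin d⁵ fills as t₂g³ eg² with CFSE 3(−0.4) + 2(+0.6) = 0.0Δo = 0 cm⁻¹.
For low-spin the configuration is t₂g⁵ eg⁰: orbital energy -2.0 × 28950 = -57900 cm⁻¹, and 2 additional pairs relative to high-spin add 54490 cm⁻¹, giving -3410 cm⁻¹.
E(LS) − E(HS) = -3410 − (0) = -3410 cm⁻¹.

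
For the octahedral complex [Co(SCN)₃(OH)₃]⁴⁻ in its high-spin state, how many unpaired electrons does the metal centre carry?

Ligand charges: 3×(-1) from SCN⁻ and 3×(-1) from OH⁻ sum to -6; with overall charge -4, Co is +2.
Group 9 minus oxidation state +2 gives a d⁷ configuration for Co²⁺.
Configuration: t₂g⁵ eg², giving 3 unpaired electrons.

3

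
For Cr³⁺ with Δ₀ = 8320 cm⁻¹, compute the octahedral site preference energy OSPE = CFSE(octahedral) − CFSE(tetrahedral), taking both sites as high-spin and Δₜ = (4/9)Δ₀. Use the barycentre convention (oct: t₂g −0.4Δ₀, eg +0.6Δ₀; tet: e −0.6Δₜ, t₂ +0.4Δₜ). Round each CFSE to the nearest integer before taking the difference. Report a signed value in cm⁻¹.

Cr is in group 6, so Cr³⁺ is d³ (6 − 3 = 3).
Octahedral high-spin t₂g³ eg⁰: CFSE = -1.2 × 8320 = -9984 cm⁻¹.
Tetrahedral: e² t₂¹, CFSE = 2(−0.6) + 1(+0.4) = -0.8Δₜ = -0.8 × (4/9) × 8320 = -2958 cm⁻¹.
OSPE = CFSE(oct) − CFSE(tet) = -9984 − (-2958) = -7026 cm⁻¹.

-7026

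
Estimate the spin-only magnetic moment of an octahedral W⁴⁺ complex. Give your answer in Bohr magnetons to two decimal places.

2.83 Bohr magnetons

W sits in group 6; removing 4 electrons leaves W⁴⁺ with 6 − 4 = 2 d electrons.
Configuration: t₂g² eg⁰ → 2 unpaired electrons.
μ(spin-only) = √[2(2+2)] = √8 ≈ 2.83 Bohr magnetons.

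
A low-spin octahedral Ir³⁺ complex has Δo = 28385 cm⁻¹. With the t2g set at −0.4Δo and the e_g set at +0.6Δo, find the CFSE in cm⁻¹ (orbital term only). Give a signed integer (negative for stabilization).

Ir³⁺: group 9, so d-count = 9 − 3 = 6.
Configuration: t2g^6 e_g^0.
CFSE(orbital) = 6×(-0.4Δo) + 0×(0.6Δo) = -2.4Δo; with Δo = 28385 cm⁻¹ that is -68124 cm⁻¹.

-68124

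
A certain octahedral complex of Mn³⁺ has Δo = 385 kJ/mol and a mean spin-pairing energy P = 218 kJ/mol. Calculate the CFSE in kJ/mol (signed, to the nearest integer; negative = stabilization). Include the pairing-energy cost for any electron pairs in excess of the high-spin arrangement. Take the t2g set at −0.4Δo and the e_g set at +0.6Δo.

-398

Mn is in group 7, so Mn³⁺ is d⁴ (7 − 3 = 4).
Here Δo > P (385 > 218), so the low-spin state is favoured.
Filling d⁴ accordingly: t2g^4 e_g^0.
Orbital CFSE = -1.6Δo = -1.6 × 385 = -616 kJ/mol.
Excess pairs vs high-spin: 1 − 0 = 1; pairing cost = +218 kJ/mol.
Net CFSE = -616 + 218 = -398 kJ/mol.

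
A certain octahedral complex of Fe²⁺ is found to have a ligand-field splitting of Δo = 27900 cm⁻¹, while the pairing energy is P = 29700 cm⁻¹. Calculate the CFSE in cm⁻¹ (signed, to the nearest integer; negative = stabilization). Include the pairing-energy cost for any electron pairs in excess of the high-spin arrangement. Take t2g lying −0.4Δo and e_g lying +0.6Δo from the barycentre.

Fe sits in group 8; removing 2 electrons leaves Fe²⁺ with 8 − 2 = 6 d electrons.
With Δo < P the complex is high-spin.
Configuration: t2g^4 e_g^2.
Orbital CFSE = -0.4Δo = -0.4 × 27900 = -11160 cm⁻¹.
High-spin has no excess pairs, so no pairing correction applies.

-11160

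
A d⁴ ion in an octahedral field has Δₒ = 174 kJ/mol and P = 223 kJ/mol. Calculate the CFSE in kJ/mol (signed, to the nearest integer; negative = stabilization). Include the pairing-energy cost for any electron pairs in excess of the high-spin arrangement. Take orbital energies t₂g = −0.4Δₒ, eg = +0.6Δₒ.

-104

Δₒ < P, so pairing is avoided: the ground state is high-spin.
Filling d⁴ accordingly: t₂g³ eg¹.
Orbital CFSE = -0.6Δₒ = -0.6 × 174 = -104 kJ/mol.
High-spin has no excess pairs, so no pairing correction applies.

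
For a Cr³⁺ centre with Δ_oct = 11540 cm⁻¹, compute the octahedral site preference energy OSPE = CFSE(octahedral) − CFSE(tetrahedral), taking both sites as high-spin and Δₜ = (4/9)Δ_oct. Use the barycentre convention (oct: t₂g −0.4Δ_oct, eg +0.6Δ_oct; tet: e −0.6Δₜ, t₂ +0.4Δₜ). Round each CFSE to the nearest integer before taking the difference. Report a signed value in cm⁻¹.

-9745

Cr is in group 6, so Cr³⁺ is d³ (6 − 3 = 3).
Octahedral (high-spin): t₂g³ eg⁰, CFSE = 3(−0.4) + 0(+0.6) = -1.2Δ_oct = -1.2 × 11540 = -13848 cm⁻¹.
Tetrahedral e² t₂¹ gives -0.8Δₜ = -0.8 × (4/9) × 11540 = -4103 cm⁻¹.
OSPE = CFSE(oct) − CFSE(tet) = -13848 − (-4103) = -9745 cm⁻¹.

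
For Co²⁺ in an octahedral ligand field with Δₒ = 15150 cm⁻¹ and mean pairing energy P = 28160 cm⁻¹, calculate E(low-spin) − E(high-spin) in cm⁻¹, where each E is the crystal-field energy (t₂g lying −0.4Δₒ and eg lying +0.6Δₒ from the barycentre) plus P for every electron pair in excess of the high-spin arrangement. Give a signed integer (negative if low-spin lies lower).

13010

Co is in group 9, so Co²⁺ is d⁷ (9 − 2 = 7).
High-spin: t₂g⁵ eg², CFSE = -0.8Δₒ = -12120 cm⁻¹.
Low-spin: t₂g⁶ eg¹, orbital CFSE = -1.8Δₒ = -27270 cm⁻¹; plus 1 excess pair × P = +28160 cm⁻¹; total 890 cm⁻¹.
Thus E(LS) − E(HS) = 13010 cm⁻¹.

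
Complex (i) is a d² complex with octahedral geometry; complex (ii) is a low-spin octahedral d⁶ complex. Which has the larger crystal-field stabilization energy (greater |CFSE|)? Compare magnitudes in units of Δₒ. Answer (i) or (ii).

(ii)

(i): For octahedral d² the high- and low-spin configurations coincide; t2g^2 e_g^0, CFSE = -0.8Δₒ.
(ii): t₂g⁶ eg⁰, CFSE = -2.4Δₒ.
So (ii) has the larger |CFSE|.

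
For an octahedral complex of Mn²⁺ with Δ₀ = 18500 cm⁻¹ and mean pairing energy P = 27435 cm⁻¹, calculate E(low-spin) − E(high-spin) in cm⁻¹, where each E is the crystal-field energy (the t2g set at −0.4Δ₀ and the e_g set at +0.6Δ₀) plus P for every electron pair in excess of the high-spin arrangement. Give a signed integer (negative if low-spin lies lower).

Mn²⁺: group 7, so d-count = 7 − 2 = 5.
In the high-spin limit (t2g^3 e_g^2) the orbital term is 0.0Δ₀ = 0 cm⁻¹, with no excess pairing.
Low-spin: t2g^5 e_g^0, orbital CFSE = -2.0Δ₀ = -37000 cm⁻¹; plus 2 excess pairs × P = +54870 cm⁻¹; total 17870 cm⁻¹.
Thus E(LS) − E(HS) = 17870 cm⁻¹.

17870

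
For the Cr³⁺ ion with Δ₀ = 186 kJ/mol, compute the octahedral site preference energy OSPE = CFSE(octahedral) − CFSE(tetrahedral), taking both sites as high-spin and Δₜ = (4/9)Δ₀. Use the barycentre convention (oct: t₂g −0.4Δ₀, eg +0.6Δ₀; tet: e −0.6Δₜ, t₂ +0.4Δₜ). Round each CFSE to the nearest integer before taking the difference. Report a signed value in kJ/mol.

Cr is in group 6, so Cr³⁺ is d³ (6 − 3 = 3).
Octahedral (high-spin): t₂g³ eg⁰, CFSE = 3(−0.4) + 0(+0.6) = -1.2Δ₀ = -1.2 × 186 = -223 kJ/mol.
Tetrahedral e² t₂¹ gives -0.8Δₜ = -0.8 × (4/9) × 186 = -66 kJ/mol.
Subtracting, OSPE = -223 − (-66) = -157 kJ/mol.

-157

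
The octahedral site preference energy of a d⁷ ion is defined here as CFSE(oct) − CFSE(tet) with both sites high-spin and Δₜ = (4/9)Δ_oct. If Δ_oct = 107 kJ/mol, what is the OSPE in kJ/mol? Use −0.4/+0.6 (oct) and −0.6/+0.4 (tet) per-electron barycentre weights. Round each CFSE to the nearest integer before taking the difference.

-29

In an octahedral site d⁷ (HS) is t₂g⁵ eg², giving CFSE(oct) = -0.8Δ_oct = -86 kJ/mol.
In a tetrahedral site the filling is e⁴ t₂³: CFSE(tet) = -1.2Δₜ = -1.2 × (4/9)(107) = -57 kJ/mol.
Subtracting, OSPE = -86 − (-57) = -29 kJ/mol.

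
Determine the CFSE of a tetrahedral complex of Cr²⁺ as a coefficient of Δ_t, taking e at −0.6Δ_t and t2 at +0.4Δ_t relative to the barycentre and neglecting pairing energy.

Cr²⁺: group 6, so d-count = 6 − 2 = 4.
Tetrahedral splitting is small, so the complex is high-spin.
Configuration: e^2 t2^2.
CFSE = 2(-0.6Δ_t) + 2(0.4Δ_t) = -1.2Δ_t + 0.8Δ_t = -0.4Δ_t.

-0.4 Δ_t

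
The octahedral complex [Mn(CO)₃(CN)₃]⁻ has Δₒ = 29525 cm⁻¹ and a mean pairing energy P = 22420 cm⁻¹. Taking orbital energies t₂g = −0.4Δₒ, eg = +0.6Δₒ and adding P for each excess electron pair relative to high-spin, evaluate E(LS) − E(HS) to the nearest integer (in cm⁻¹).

-14210

Ligand charges: 3×(+0) from CO and 3×(-1) from CN⁻ sum to -3; with overall charge -1, Mn is +2.
Mn is in group 7, so Mn²⁺ is d⁵ (7 − 2 = 5).
In the high-spin limit (t₂g³ eg²) the orbital term is 0.0Δₒ = 0 cm⁻¹, with no excess pairing.
For low-spin the configuration is t₂g⁵ eg⁰: orbital energy -2.0 × 29525 = -59050 cm⁻¹, and 2 additional pairs relative to high-spin add 44840 cm⁻¹, giving -14210 cm⁻¹.
The difference is -14210 − (0) = -14210 cm⁻¹, so low-spin lies lower.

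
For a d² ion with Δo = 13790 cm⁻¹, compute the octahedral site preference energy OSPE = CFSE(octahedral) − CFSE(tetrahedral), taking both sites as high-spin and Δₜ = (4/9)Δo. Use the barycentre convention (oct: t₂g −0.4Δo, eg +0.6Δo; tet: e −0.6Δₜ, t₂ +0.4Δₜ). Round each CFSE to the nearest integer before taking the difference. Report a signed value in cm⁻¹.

-3677

In an octahedral site d² (HS) is t2g^2 e_g^0, giving CFSE(oct) = -0.8Δo = -11032 cm⁻¹.
Tetrahedral: e^2 t2^0, CFSE = 2(−0.6) + 0(+0.4) = -1.2Δₜ = -1.2 × (4/9) × 13790 = -7355 cm⁻¹.
OSPE = -11032 − (-7355) = -3677 cm⁻¹.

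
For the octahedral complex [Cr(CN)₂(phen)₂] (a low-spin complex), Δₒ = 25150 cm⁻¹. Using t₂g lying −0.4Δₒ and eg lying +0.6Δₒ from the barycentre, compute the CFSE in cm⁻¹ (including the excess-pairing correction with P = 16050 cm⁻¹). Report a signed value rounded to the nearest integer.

Ligand charges: 2×(-1) from CN⁻ and 2×(+0) from phen sum to -2; with overall charge +0, Cr is +2.
Group 6 minus oxidation state +2 gives a d⁴ configuration for Cr²⁺.
Configuration: t₂g⁴ eg⁰.
CFSE(orbital) = 4×(-0.4Δₒ) + 0×(0.6Δₒ) = -1.6Δₒ; with Δₒ = 25150 cm⁻¹ that is -40240 cm⁻¹.
Relative to high-spin t₂g³ eg¹ (0 paired), the low-spin configuration has 1 additional pair, contributing +1 × 16050 = +16050 cm⁻¹.
Overall CFSE = -40240 + 16050 = -24190 cm⁻¹.

-24190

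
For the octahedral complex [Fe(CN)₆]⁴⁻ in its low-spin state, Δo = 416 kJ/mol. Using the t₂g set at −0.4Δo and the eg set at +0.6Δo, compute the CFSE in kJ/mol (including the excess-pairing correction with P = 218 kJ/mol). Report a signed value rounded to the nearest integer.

Each CN⁻ contributes -1; 6 × (-1) = -6. With overall charge -4, Fe is in the +2 oxidation state.
Group 8 minus oxidation state +2 gives a d⁶ configuration for Fe²⁺.
The d⁶ electrons fill as t₂g⁶ eg⁰.
The orbital stabilization is -2.4Δo = -2.4 × 416 = -998 kJ/mol.
Relative to high-spin t₂g⁴ eg² (1 paired), the low-spin configuration has 2 additional pairs, contributing +2 × 218 = +436 kJ/mol.
Overall CFSE = -998 + 436 = -562 kJ/mol.

-562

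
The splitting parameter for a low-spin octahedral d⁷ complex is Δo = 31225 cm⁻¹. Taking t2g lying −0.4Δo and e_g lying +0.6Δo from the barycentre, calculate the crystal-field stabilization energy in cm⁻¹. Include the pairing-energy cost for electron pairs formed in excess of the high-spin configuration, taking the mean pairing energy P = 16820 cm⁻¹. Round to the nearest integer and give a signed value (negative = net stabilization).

-39385

The d⁷ electrons fill as t2g^6 e_g^1.
CFSE(orbital) = 6×(-0.4Δo) + 1×(0.6Δo) = -1.8Δo; with Δo = 31225 cm⁻¹ that is -56205 cm⁻¹.
Pairing penalty: 3 pairs vs 2 in the high-spin reference → 1 extra × P = 16820 cm⁻¹.
Combining: -56205 + 16820 = -39385 cm⁻¹.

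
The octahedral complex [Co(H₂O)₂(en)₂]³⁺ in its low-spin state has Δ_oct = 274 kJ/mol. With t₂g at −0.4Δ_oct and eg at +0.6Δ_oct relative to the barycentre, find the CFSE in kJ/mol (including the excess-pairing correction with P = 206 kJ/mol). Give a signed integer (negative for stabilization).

Ligand charges: 2×(+0) from H₂O and 2×(+0) from en sum to +0; with overall charge +3, Co is +3.
Co sits in group 9; removing 3 electrons leaves Co³⁺ with 9 − 3 = 6 d electrons.
Electron filling gives t₂g⁶ eg⁰.
CFSE(orbital) = 6×(-0.4Δ_oct) + 0×(0.6Δ_oct) = -2.4Δ_oct; with Δ_oct = 274 kJ/mol that is -658 kJ/mol.
Pairing penalty: 3 pairs vs 1 in the high-spin reference → 2 extra × P = 412 kJ/mol.
Net CFSE = -658 + 412 = -246 kJ/mol.

-246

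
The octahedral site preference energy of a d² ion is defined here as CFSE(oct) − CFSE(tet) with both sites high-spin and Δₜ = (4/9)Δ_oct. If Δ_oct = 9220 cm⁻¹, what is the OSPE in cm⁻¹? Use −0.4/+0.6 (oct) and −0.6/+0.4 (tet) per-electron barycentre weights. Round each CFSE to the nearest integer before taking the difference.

-2459

In an octahedral site d² (HS) is t2g^2 e_g^0, giving CFSE(oct) = -0.8Δ_oct = -7376 cm⁻¹.
Tetrahedral e^2 t2^0 gives -1.2Δₜ = -1.2 × (4/9) × 9220 = -4917 cm⁻¹.
OSPE = CFSE(oct) − CFSE(tet) = -7376 − (-4917) = -2459 cm⁻¹.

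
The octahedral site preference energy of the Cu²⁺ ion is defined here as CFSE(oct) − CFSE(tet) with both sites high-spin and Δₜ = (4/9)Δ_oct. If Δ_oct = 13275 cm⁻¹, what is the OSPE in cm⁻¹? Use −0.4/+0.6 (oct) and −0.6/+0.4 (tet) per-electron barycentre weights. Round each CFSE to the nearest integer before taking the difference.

-5605

Cu sits in group 11; removing 2 electrons leaves Cu²⁺ with 11 − 2 = 9 d electrons.
Octahedral (high-spin): t2g^6 e_g^3, CFSE = 6(−0.4) + 3(+0.6) = -0.6Δ_oct = -0.6 × 13275 = -7965 cm⁻¹.
In a tetrahedral site the filling is e^4 t2^5: CFSE(tet) = -0.4Δₜ = -0.4 × (4/9)(13275) = -2360 cm⁻¹.
OSPE = -7965 − (-2360) = -5605 cm⁻¹.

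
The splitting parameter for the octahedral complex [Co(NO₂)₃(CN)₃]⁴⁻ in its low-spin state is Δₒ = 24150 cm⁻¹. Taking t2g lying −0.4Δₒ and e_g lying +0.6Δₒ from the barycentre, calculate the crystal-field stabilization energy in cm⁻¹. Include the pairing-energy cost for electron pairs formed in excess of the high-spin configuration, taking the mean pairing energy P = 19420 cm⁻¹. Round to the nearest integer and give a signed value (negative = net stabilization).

Ligand charges: 3×(-1) from NO₂⁻ and 3×(-1) from CN⁻ sum to -6; with overall charge -4, Co is +2.
Group 9 minus oxidation state +2 gives a d⁷ configuration for Co²⁺.
Configuration: t2g^6 e_g^1.
Orbital CFSE = 6(-0.4) + 1(0.6) = -1.8Δₒ = -1.8 × 24150 = -43470 cm⁻¹.
Relative to high-spin t2g^5 e_g^2 (2 paired), the low-spin configuration has 1 additional pair, contributing +1 × 19420 = +19420 cm⁻¹.
Overall CFSE = -43470 + 19420 = -24050 cm⁻¹.

-24050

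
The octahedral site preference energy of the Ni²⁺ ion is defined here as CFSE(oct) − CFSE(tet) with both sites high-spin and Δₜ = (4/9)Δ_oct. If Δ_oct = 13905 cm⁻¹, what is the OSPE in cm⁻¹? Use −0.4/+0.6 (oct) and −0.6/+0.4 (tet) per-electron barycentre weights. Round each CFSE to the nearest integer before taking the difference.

Group 10 minus oxidation state +2 gives a d⁸ configuration for Ni²⁺.
In an octahedral site d⁸ (HS) is t₂g⁶ eg², giving CFSE(oct) = -1.2Δ_oct = -16686 cm⁻¹.
Tetrahedral e⁴ t₂⁴ gives -0.8Δₜ = -0.8 × (4/9) × 13905 = -4944 cm⁻¹.
OSPE = -16686 − (-4944) = -11742 cm⁻¹.

-11742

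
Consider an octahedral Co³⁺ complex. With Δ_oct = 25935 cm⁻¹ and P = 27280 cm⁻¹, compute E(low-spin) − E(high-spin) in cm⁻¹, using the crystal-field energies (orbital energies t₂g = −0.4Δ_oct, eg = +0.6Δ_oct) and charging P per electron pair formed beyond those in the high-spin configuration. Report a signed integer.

2690

Group 9 minus oxidation state +3 gives a d⁶ configuration for Co³⁺.
High-spin: t₂g⁴ eg², CFSE = -0.4Δ_oct = -10374 cm⁻¹.
Low-spin: t₂g⁶ eg⁰, orbital CFSE = -2.4Δ_oct = -62244 cm⁻¹; plus 2 excess pairs × P = +54560 cm⁻¹; total -7684 cm⁻¹.
E(LS) − E(HS) = -7684 − (-10374) = 2690 cm⁻¹.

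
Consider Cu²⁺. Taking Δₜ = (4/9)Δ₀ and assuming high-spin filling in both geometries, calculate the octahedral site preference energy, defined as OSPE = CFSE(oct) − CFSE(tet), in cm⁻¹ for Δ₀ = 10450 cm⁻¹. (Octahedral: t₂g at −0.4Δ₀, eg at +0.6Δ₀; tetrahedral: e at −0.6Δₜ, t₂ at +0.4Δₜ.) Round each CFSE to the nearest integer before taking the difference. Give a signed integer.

-4412

Cu is in group 11, so Cu²⁺ is d⁹ (11 − 2 = 9).
In an octahedral site d⁹ (HS) is t2g^6 e_g^3, giving CFSE(oct) = -0.6Δ₀ = -6270 cm⁻¹.
Tetrahedral: e^4 t2^5, CFSE = 4(−0.6) + 5(+0.4) = -0.4Δₜ = -0.4 × (4/9) × 10450 = -1858 cm⁻¹.
OSPE = CFSE(oct) − CFSE(tet) = -6270 − (-1858) = -4412 cm⁻¹.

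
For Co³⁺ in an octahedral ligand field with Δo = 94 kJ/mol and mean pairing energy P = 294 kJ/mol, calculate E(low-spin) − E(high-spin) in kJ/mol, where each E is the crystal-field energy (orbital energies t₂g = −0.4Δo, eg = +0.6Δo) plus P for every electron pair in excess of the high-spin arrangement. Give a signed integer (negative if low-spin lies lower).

Co is in group 9, so Co³⁺ is d⁶ (9 − 3 = 6).
High-spin: t₂g⁴ eg², CFSE = -0.4Δo = -38 kJ/mol.
Low-spin: t₂g⁶ eg⁰, orbital CFSE = -2.4Δo = -226 kJ/mol; plus 2 excess pairs × P = +588 kJ/mol; total 362 kJ/mol.
E(LS) − E(HS) = 362 − (-38) = 400 kJ/mol.

400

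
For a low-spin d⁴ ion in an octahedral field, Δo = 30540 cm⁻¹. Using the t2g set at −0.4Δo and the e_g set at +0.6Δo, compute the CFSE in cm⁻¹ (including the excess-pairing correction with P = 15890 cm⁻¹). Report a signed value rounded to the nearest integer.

-32974

Configuration: t2g^4 e_g^0.
The orbital stabilization is -1.6Δo = -1.6 × 30540 = -48864 cm⁻¹.
Relative to high-spin t2g^3 e_g^1 (0 paired), the low-spin configuration has 1 additional pair, contributing +1 × 15890 = +15890 cm⁻¹.
Net CFSE = -48864 + 15890 = -32974 cm⁻¹.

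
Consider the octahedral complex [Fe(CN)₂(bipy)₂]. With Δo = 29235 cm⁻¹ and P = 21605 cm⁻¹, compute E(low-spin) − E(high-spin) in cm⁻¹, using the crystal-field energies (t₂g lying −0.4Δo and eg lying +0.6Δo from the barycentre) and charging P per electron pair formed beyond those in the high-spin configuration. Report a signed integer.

Ligand charges: 2×(-1) from CN⁻ and 2×(+0) from bipy sum to -2; with overall charge +0, Fe is +2.
Fe is in group 8, so Fe²⁺ is d⁶ (8 − 2 = 6).
High-spin: t₂g⁴ eg², CFSE = -0.4Δo = -11694 cm⁻¹.
For low-spin the configuration is t₂g⁶ eg⁰: orbital energy -2.4 × 29235 = -70164 cm⁻¹, and 2 additional pairs relative to high-spin add 43210 cm⁻¹, giving -26954 cm⁻¹.
E(LS) − E(HS) = -26954 − (-11694) = -15260 cm⁻¹.

-15260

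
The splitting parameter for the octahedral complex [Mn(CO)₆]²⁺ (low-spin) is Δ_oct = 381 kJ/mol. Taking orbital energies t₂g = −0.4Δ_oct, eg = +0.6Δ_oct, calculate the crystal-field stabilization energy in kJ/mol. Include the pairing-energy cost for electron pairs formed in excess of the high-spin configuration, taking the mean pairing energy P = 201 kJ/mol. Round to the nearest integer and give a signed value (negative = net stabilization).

CO is neutral, so the +2 overall charge sits on Mn: oxidation state +2.
Group 7 minus oxidation state +2 gives a d⁵ configuration for Mn²⁺.
Electron filling gives t₂g⁵ eg⁰.
Orbital CFSE = 5(-0.4) + 0(0.6) = -2.0Δ_oct = -2.0 × 381 = -762 kJ/mol.
Relative to high-spin t₂g³ eg² (0 paired), the low-spin configuration has 2 additional pairs, contributing +2 × 201 = +402 kJ/mol.
Net CFSE = -762 + 402 = -360 kJ/mol.

-360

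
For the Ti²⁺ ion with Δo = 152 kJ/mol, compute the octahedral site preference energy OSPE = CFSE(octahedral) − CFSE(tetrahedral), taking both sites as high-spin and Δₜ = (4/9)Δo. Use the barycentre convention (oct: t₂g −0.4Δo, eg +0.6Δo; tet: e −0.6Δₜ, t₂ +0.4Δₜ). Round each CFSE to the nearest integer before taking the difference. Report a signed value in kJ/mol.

-41

Ti sits in group 4; removing 2 electrons leaves Ti²⁺ with 4 − 2 = 2 d electrons.
Octahedral (high-spin): t2g^2 e_g^0, CFSE = 2(−0.4) + 0(+0.6) = -0.8Δo = -0.8 × 152 = -122 kJ/mol.
Tetrahedral: e^2 t2^0, CFSE = 2(−0.6) + 0(+0.4) = -1.2Δₜ = -1.2 × (4/9) × 152 = -81 kJ/mol.
OSPE = -122 − (-81) = -41 kJ/mol.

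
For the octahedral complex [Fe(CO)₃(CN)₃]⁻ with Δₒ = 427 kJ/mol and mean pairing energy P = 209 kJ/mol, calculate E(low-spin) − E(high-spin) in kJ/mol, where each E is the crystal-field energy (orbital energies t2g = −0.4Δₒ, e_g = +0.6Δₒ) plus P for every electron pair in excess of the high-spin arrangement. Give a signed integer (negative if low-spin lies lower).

Ligand charges: 3×(+0) from CO and 3×(-1) from CN⁻ sum to -3; with overall charge -1, Fe is +2.
Fe²⁺: group 8, so d-count = 8 − 2 = 6.
In the high-spin limit (t2g^4 e_g^2) the orbital term is -0.4Δₒ = -171 kJ/mol, with no excess pairing.
Low-spin t2g^6 e_g^0 gives -2.4Δₒ = -1025 kJ/mol, but forming 2 extra pairs costs 2P = 418 kJ/mol, so E(LS) = -1025 + 418 = -607 kJ/mol.
E(LS) − E(HS) = -607 − (-171) = -436 kJ/mol.

-436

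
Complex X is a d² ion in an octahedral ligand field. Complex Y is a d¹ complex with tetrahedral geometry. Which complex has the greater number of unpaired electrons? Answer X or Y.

X

X: For octahedral d² the high- and low-spin configurations coincide; t2g^2 e_g^0 → 2 unpaired.
Y: Tetrahedral fields are weak (Δₜ ≈ 4/9 Δₒ), so electrons fill high-spin; e^1 t2^0 → 1 unpaired.
So X has more unpaired electrons.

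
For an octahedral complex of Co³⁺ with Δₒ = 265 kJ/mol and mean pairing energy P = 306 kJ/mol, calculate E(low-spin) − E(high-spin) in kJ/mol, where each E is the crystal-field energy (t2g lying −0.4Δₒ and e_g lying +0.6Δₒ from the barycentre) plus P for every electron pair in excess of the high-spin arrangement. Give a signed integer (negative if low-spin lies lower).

Co³⁺: group 9, so d-count = 9 − 3 = 6.
High-spin d⁶ fills as t2g^4 e_g^2 with CFSE 4(−0.4) + 2(+0.6) = -0.4Δₒ = -106 kJ/mol.
Low-spin: t2g^6 e_g^0, orbital CFSE = -2.4Δₒ = -636 kJ/mol; plus 2 excess pairs × P = +612 kJ/mol; total -24 kJ/mol.
The difference is -24 − (-106) = 82 kJ/mol, so high-spin lies lower.

82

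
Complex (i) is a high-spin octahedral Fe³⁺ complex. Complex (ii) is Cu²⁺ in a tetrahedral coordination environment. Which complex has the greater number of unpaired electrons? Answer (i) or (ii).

(i): Group 8 minus oxidation state +3 gives a d⁵ configuration for Fe³⁺; t₂g³ eg² → 5 unpaired.
(ii): Cu²⁺: group 11, so d-count = 11 − 2 = 9; Tetrahedral fields are weak (Δₜ ≈ 4/9 Δₒ), so electrons fill high-spin; e^4 t2^5 → 1 unpaired.
So (i) has more unpaired electrons.

(i)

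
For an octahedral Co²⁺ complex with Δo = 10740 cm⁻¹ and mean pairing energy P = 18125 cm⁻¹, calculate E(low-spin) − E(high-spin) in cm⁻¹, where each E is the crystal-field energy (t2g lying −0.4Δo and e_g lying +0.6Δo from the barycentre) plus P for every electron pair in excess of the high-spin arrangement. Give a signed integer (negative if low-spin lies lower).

Co²⁺: group 9, so d-count = 9 − 2 = 7.
High-spin d⁷ fills as t2g^5 e_g^2 with CFSE 5(−0.4) + 2(+0.6) = -0.8Δo = -8592 cm⁻¹.
Low-spin t2g^6 e_g^1 gives -1.8Δo = -19332 cm⁻¹, but forming 1 extra pair costs 1P = 18125 cm⁻¹, so E(LS) = -19332 + 18125 = -1207 cm⁻¹.
Thus E(LS) − E(HS) = 7385 cm⁻¹.

7385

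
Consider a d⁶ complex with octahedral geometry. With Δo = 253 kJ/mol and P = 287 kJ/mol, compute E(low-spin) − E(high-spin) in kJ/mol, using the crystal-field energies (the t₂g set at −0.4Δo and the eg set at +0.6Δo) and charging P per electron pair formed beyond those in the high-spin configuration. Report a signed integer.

68

In the high-spin limit (t₂g⁴ eg²) the orbital term is -0.4Δo = -101 kJ/mol, with no excess pairing.
Low-spin t₂g⁶ eg⁰ gives -2.4Δo = -607 kJ/mol, but forming 2 extra pairs costs 2P = 574 kJ/mol, so E(LS) = -607 + 574 = -33 kJ/mol.
The difference is -33 − (-101) = 68 kJ/mol, so high-spin lies lower.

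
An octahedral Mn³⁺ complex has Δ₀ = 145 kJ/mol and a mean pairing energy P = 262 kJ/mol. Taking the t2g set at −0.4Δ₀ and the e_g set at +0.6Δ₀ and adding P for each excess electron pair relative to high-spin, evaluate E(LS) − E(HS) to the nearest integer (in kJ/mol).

Group 7 minus oxidation state +3 gives a d⁴ configuration for Mn³⁺.
In the high-spin limit (t2g^3 e_g^1) the orbital term is -0.6Δ₀ = -87 kJ/mol, with no excess pairing.
Low-spin t2g^4 e_g^0 gives -1.6Δ₀ = -232 kJ/mol, but forming 1 extra pair costs 1P = 262 kJ/mol, so E(LS) = -232 + 262 = 30 kJ/mol.
Thus E(LS) − E(HS) = 117 kJ/mol.

117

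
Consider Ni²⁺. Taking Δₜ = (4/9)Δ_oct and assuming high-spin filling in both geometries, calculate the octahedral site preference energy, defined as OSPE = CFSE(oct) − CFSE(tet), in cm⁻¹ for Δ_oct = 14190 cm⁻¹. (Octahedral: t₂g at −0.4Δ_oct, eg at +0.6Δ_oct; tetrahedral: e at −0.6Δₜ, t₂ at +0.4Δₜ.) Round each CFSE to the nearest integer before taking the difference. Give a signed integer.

Ni sits in group 10; removing 2 electrons leaves Ni²⁺ with 10 − 2 = 8 d electrons.
In an octahedral site d⁸ (HS) is t₂g⁶ eg², giving CFSE(oct) = -1.2Δ_oct = -17028 cm⁻¹.
Tetrahedral: e⁴ t₂⁴, CFSE = 4(−0.6) + 4(+0.4) = -0.8Δₜ = -0.8 × (4/9) × 14190 = -5045 cm⁻¹.
OSPE = -17028 − (-5045) = -11983 cm⁻¹.

-11983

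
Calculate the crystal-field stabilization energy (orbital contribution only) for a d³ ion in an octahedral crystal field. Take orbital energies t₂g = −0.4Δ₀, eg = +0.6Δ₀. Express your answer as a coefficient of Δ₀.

-1.2 Δ₀

For octahedral d³ the high- and low-spin configurations coincide.
Configuration: t₂g³ eg⁰.
CFSE = 3(-0.4Δ₀) + 0(0.6Δ₀) = -1.2Δ₀ + 0.0Δ₀ = -1.2Δ₀.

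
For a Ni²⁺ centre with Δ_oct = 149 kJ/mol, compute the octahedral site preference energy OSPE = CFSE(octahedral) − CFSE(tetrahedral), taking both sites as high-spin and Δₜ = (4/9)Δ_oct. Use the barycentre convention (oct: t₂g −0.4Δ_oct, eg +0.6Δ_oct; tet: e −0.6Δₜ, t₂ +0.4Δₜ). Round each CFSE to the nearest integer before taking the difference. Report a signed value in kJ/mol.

Ni is in group 10, so Ni²⁺ is d⁸ (10 − 2 = 8).
Octahedral (high-spin): t₂g⁶ eg², CFSE = 6(−0.4) + 2(+0.6) = -1.2Δ_oct = -1.2 × 149 = -179 kJ/mol.
Tetrahedral: e⁴ t₂⁴, CFSE = 4(−0.6) + 4(+0.4) = -0.8Δₜ = -0.8 × (4/9) × 149 = -53 kJ/mol.
OSPE = -179 − (-53) = -126 kJ/mol.

-126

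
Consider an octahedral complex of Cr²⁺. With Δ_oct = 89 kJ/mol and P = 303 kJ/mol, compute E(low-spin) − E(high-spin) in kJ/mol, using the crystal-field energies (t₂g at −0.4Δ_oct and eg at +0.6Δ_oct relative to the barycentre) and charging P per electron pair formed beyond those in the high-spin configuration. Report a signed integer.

214

Group 6 minus oxidation state +2 gives a d⁴ configuration for Cr²⁺.
High-spin d⁴ fills as t₂g³ eg¹ with CFSE 3(−0.4) + 1(+0.6) = -0.6Δ_oct = -53 kJ/mol.
Low-spin: t₂g⁴ eg⁰, orbital CFSE = -1.6Δ_oct = -142 kJ/mol; plus 1 excess pair × P = +303 kJ/mol; total 161 kJ/mol.
Thus E(LS) − E(HS) = 214 kJ/mol.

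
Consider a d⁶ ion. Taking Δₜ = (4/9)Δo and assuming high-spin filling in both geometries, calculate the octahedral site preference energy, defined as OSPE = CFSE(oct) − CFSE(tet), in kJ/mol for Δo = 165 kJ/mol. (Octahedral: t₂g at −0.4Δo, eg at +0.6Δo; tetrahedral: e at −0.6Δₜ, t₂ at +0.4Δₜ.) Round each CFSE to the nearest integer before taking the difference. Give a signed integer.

-22

Octahedral (high-spin): t2g^4 e_g^2, CFSE = 4(−0.4) + 2(+0.6) = -0.4Δo = -0.4 × 165 = -66 kJ/mol.
Tetrahedral: e^3 t2^3, CFSE = 3(−0.6) + 3(+0.4) = -0.6Δₜ = -0.6 × (4/9) × 165 = -44 kJ/mol.
OSPE = CFSE(oct) − CFSE(tet) = -66 − (-44) = -22 kJ/mol.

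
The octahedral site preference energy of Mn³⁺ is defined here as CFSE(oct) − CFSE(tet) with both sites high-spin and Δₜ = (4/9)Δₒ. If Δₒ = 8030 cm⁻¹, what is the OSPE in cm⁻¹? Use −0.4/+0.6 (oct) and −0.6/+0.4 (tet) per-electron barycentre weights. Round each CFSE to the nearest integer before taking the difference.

-3390

Mn is in group 7, so Mn³⁺ is d⁴ (7 − 3 = 4).
In an octahedral site d⁴ (HS) is t2g^3 e_g^1, giving CFSE(oct) = -0.6Δₒ = -4818 cm⁻¹.
Tetrahedral e^2 t2^2 gives -0.4Δₜ = -0.4 × (4/9) × 8030 = -1428 cm⁻¹.
OSPE = -4818 − (-1428) = -3390 cm⁻¹.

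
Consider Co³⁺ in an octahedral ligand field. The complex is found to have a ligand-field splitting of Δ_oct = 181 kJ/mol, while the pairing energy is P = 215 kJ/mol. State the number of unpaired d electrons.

Group 9 minus oxidation state +3 gives a d⁶ configuration for Co³⁺.
Since Δ_oct = 181 kJ/mol < P = 215 kJ/mol, the complex adopts the high-spin configuration.
That gives t2g^4 e_g^2.
Unpaired electrons: 4.

4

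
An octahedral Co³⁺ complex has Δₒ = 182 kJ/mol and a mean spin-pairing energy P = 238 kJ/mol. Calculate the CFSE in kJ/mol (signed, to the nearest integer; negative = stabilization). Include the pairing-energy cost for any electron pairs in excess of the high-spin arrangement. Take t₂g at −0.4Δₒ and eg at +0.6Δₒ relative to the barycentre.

Co is in group 9, so Co³⁺ is d⁶ (9 − 3 = 6).
Since Δₒ = 182 kJ/mol < P = 238 kJ/mol, the complex adopts the high-spin configuration.
That gives t₂g⁴ eg².
Orbital CFSE = -0.4Δₒ = -0.4 × 182 = -73 kJ/mol.
High-spin has no excess pairs, so no pairing correction applies.

-73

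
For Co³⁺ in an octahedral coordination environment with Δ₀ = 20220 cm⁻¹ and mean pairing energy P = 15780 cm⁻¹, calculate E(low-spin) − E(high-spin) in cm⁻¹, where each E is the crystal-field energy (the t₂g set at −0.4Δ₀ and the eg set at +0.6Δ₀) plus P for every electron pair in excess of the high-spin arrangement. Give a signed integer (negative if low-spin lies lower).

Co is in group 9, so Co³⁺ is d⁶ (9 − 3 = 6).
High-spin: t₂g⁴ eg², CFSE = -0.4Δ₀ = -8088 cm⁻¹.
Low-spin t₂g⁶ eg⁰ gives -2.4Δ₀ = -48528 cm⁻¹, but forming 2 extra pairs costs 2P = 31560 cm⁻¹, so E(LS) = -48528 + 31560 = -16968 cm⁻¹.
The difference is -16968 − (-8088) = -8880 cm⁻¹, so low-spin lies lower.

-8880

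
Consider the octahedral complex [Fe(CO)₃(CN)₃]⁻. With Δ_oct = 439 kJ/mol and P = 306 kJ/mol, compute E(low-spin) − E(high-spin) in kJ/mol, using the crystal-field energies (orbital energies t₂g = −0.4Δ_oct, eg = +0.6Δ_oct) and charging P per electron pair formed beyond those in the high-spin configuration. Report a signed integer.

-266

Ligand charges: 3×(+0) from CO and 3×(-1) from CN⁻ sum to -3; with overall charge -1, Fe is +2.
Group 8 minus oxidation state +2 gives a d⁶ configuration for Fe²⁺.
In the high-spin limit (t₂g⁴ eg²) the orbital term is -0.4Δ_oct = -176 kJ/mol, with no excess pairing.
Low-spin t₂g⁶ eg⁰ gives -2.4Δ_oct = -1054 kJ/mol, but forming 2 extra pairs costs 2P = 612 kJ/mol, so E(LS) = -1054 + 612 = -442 kJ/mol.
Thus E(LS) − E(HS) = -266 kJ/mol.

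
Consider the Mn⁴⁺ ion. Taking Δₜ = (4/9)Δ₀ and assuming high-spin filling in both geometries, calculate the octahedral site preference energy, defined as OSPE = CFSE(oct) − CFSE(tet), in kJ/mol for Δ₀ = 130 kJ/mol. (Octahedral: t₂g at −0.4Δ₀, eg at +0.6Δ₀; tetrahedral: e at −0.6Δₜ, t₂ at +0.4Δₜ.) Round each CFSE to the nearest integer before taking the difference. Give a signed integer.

Group 7 minus oxidation state +4 gives a d³ configuration for Mn⁴⁺.
Octahedral high-spin t₂g³ eg⁰: CFSE = -1.2 × 130 = -156 kJ/mol.
Tetrahedral: e² t₂¹, CFSE = 2(−0.6) + 1(+0.4) = -0.8Δₜ = -0.8 × (4/9) × 130 = -46 kJ/mol.
OSPE = -156 − (-46) = -110 kJ/mol.

-110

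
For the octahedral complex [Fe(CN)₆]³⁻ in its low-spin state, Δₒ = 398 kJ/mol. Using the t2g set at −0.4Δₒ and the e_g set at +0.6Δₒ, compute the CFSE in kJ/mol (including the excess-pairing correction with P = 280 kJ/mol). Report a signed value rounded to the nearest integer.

Each CN⁻ contributes -1; 6 × (-1) = -6. With overall charge -3, Fe is in the +3 oxidation state.
Fe³⁺: group 8, so d-count = 8 − 3 = 5.
Electron filling gives t2g^5 e_g^0.
CFSE(orbital) = 5×(-0.4Δₒ) + 0×(0.6Δₒ) = -2.0Δₒ; with Δₒ = 398 kJ/mol that is -796 kJ/mol.
Pairing penalty: 2 pairs vs 0 in the high-spin reference → 2 extra × P = 560 kJ/mol.
Net CFSE = -796 + 560 = -236 kJ/mol.

-236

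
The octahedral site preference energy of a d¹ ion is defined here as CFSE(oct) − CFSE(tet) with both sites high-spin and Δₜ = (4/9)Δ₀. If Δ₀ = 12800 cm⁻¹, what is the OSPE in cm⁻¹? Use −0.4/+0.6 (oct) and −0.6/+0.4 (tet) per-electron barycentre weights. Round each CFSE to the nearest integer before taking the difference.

-1707

Octahedral high-spin t₂g¹ eg⁰: CFSE = -0.4 × 12800 = -5120 cm⁻¹.
In a tetrahedral site the filling is e¹ t₂⁰: CFSE(tet) = -0.6Δₜ = -0.6 × (4/9)(12800) = -3413 cm⁻¹.
OSPE = -5120 − (-3413) = -1707 cm⁻¹.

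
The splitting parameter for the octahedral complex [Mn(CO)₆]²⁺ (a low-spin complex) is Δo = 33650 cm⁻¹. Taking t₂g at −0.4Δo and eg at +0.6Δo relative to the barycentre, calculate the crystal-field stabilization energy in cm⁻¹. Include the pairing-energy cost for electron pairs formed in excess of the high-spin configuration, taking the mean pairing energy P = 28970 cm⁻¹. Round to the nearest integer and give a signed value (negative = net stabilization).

-9360

CO is neutral, so the +2 overall charge sits on Mn: oxidation state +2.
Mn is in group 7, so Mn²⁺ is d⁵ (7 − 2 = 5).
The d⁵ electrons fill as t₂g⁵ eg⁰.
The orbital stabilization is -2.0Δo = -2.0 × 33650 = -67300 cm⁻¹.
Pairing penalty: 2 pairs vs 0 in the high-spin reference → 2 extra × P = 57940 cm⁻¹.
Overall CFSE = -67300 + 57940 = -9360 cm⁻¹.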